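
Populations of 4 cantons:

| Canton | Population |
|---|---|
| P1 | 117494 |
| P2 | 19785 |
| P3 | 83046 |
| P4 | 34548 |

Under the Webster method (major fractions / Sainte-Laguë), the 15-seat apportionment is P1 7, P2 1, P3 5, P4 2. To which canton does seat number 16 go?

Priority for the next seat is population ÷ (current seats + 0.5).
Priorities: P1 15665.867, P2 13190.000, P3 15099.273, P4 13819.200.
Highest priority: P1.

P1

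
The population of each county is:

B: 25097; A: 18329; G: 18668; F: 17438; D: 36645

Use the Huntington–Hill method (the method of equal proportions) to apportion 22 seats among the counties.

With divisor 5340: modified quotas B 4.700, A 3.432, G 3.496, F 3.266, D 6.862.
Geometric-mean thresholds: B √(4·5)=4.472, A √(3·4)=3.464, G √(3·4)=3.464, F √(3·4)=3.464, D √(6·7)=6.481.
Each quota rounded against its threshold gives B 5, A 3, G 4, F 3, D 7 (total 22).

B 5, A 3, G 4, F 3, D 7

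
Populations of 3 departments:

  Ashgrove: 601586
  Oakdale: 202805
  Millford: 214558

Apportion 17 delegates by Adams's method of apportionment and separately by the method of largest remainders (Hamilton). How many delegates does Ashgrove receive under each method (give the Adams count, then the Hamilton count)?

9 and 10

Adams: Ashgrove 9, Oakdale 4, Millford 4.
Hamilton: Ashgrove 10, Oakdale 3, Millford 4.
Ashgrove gets 9 under Adams and 10 under Hamilton.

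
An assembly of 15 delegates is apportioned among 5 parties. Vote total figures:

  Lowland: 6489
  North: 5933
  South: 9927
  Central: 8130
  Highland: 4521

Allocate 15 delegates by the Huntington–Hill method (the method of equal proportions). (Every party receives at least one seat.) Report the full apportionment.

Lowland 3; North 3; South 4; Central 3; Highland 2

With divisor 2385: modified quotas Lowland 2.721, North 2.488, South 4.162, Central 3.409, Highland 1.896.
Geometric-mean thresholds: Lowland √(2·3)=2.449, North √(2·3)=2.449, South √(4·5)=4.472, Central √(3·4)=3.464, Highland √(1·2)=1.414.
Each quota rounded against its threshold gives Lowland 3, North 3, South 4, Central 3, Highland 2 (total 15).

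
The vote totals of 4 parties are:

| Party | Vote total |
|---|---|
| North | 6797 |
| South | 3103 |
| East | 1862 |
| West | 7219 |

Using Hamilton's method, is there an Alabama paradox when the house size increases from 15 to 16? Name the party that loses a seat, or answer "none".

At 15 seats: North 5, South 2, East 2, West 6.
At 16 seats: North 6, South 3, East 1, West 6.
East drops from 2 to 1.

East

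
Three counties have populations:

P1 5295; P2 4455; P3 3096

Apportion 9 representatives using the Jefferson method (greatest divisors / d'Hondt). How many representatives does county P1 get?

4

Standard divisor 12846/9 ≈ 1427.333; standard quotas: P1 3.710, P2 3.121, P3 2.169.
Rounding down gives 3, 3, 2 = 8 seats, so the divisor must be adjusted.
With modified divisor 1200: modified quotas P1 4.412, P2 3.712, P3 2.580.
Rounding down: P1 4, P2 3, P3 2 (total 9).
P1 receives 4.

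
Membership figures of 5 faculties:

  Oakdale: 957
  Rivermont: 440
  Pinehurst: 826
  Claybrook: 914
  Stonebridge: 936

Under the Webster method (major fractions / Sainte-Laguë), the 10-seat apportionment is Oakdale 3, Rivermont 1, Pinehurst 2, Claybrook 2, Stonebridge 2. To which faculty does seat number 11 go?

Priority for the next seat is population ÷ (current seats + 0.5).
Priorities: Oakdale 273.429, Rivermont 293.333, Pinehurst 330.400, Claybrook 365.600, Stonebridge 374.400.
Highest priority: Stonebridge.

Stonebridge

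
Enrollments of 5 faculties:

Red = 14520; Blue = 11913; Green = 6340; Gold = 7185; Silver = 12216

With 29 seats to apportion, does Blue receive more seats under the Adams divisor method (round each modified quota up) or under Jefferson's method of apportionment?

Adams: Red 8, Blue 6, Green 4, Gold 4, Silver 7.
Jefferson: Red 8, Blue 7, Green 3, Gold 4, Silver 7.
Blue gets 6 under Adams and 7 under Jefferson.

Jefferson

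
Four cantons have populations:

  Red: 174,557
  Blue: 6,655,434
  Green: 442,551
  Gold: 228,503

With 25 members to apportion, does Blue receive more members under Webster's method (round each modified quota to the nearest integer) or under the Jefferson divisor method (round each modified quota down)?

Jefferson

Webster: Red 1, Blue 22, Green 1, Gold 1.
Jefferson: Red 0, Blue 24, Green 1, Gold 0.
Blue gets 22 under Webster and 24 under Jefferson.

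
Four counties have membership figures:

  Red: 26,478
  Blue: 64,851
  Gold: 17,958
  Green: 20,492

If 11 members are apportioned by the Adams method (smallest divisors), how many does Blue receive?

5

Standard divisor 129779/11 ≈ 11798.091; standard quotas: Red 2.244, Blue 5.497, Gold 1.522, Green 1.737.
Rounding up gives 3, 6, 2, 2 = 13 seats, so the divisor must be adjusted.
With modified divisor 14700: modified quotas Red 1.801, Blue 4.412, Gold 1.222, Green 1.394.
Rounding up: Red 2, Blue 5, Gold 2, Green 2 (total 11).
Blue receives 5.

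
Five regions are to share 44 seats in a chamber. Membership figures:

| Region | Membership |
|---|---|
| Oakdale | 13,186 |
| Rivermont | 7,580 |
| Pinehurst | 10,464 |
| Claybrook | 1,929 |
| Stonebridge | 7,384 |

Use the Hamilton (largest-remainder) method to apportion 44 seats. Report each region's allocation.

Standard divisor: 40543 ÷ 44 ≈ 921.432.
Standard quotas: Oakdale 14.3103, Rivermont 8.2263, Pinehurst 11.3562, Claybrook 2.0935, Stonebridge 8.0136.
Lower quotas: Oakdale 14, Rivermont 8, Pinehurst 11, Claybrook 2, Stonebridge 8 (sum 43, leaving 1 seat).
Remainders in descending order: Pinehurst 0.3562, Oakdale 0.3103, Rivermont 0.2263, Claybrook 0.0935, Stonebridge 0.0136.
The surplus seat goes to Pinehurst.

Oakdale 14, Rivermont 8, Pinehurst 12, Claybrook 2, Stonebridge 8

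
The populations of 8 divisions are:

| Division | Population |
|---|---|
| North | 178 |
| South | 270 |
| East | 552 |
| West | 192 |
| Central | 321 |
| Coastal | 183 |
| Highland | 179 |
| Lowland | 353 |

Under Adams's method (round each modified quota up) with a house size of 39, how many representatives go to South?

Standard divisor 2228/39 ≈ 57.128; standard quotas: North 3.116, South 4.726, East 9.662, West 3.361, Central 5.619, Coastal 3.203, Highland 3.133, Lowland 6.179.
Rounding up gives 4, 5, 10, 4, 6, 4, 4, 7 = 44 seats, so the divisor must be adjusted.
With modified divisor 63: modified quotas North 2.825, South 4.286, East 8.762, West 3.048, Central 5.095, Coastal 2.905, Highland 2.841, Lowland 5.603.
Rounding up: North 3, South 5, East 9, West 4, Central 6, Coastal 3, Highland 3, Lowland 6 (total 39).
South receives 5.

5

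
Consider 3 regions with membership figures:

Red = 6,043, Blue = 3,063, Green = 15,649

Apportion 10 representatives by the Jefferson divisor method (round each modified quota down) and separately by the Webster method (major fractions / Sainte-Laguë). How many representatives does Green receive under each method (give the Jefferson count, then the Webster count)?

7 and 6

Jefferson: Red 2, Blue 1, Green 7.
Webster: Red 3, Blue 1, Green 6.
Green gets 7 under Jefferson and 6 under Webster.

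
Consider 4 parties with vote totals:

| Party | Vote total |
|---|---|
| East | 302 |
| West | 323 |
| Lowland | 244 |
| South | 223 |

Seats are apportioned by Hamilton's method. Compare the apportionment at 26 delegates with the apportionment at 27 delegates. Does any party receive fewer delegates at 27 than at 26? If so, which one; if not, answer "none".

none

At 26 seats: East 7, West 8, Lowland 6, South 5.
At 27 seats: East 7, West 8, Lowland 6, South 6.
No party's allocation decreased.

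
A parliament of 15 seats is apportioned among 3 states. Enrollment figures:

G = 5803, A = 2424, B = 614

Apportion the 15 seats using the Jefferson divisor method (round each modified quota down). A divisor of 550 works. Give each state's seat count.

With modified divisor 550: modified quotas G 10.551, A 4.407, B 1.116.
Rounding down: G 10, A 4, B 1 (total 15).

G: 10, A: 4, B: 1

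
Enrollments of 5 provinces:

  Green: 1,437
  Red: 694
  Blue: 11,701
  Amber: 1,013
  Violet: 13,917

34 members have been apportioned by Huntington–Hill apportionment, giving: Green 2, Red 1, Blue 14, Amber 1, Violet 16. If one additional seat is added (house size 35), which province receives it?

Priority for the next seat is population ÷ (√(s·(s+1))).
Priorities: Green 586.653, Red 490.732, Blue 807.446, Amber 716.299, Violet 843.842.
Highest priority: Violet.

Violet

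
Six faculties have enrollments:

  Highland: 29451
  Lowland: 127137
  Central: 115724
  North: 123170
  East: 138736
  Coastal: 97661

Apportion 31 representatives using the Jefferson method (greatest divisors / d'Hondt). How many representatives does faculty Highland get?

Standard divisor 631879/31 ≈ 20383.194; standard quotas: Highland 1.445, Lowland 6.237, Central 5.677, North 6.043, East 6.806, Coastal 4.791.
Rounding down gives 1, 6, 5, 6, 6, 4 = 28 seats, so the divisor must be adjusted.
With modified divisor 18700: modified quotas Highland 1.575, Lowland 6.799, Central 6.188, North 6.587, East 7.419, Coastal 5.223.
Rounding down: Highland 1, Lowland 6, Central 6, North 6, East 7, Coastal 5 (total 31).
Highland receives 1.

1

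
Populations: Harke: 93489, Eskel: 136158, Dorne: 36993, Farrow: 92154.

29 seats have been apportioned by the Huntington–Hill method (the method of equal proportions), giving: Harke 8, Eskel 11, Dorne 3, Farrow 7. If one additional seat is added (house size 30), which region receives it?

Farrow

Priority for the next seat is population ÷ (√(s·(s+1))).
Priorities: Harke 11017.784, Eskel 11851.033, Dorne 10678.959, Farrow 12314.596.
Highest priority: Farrow.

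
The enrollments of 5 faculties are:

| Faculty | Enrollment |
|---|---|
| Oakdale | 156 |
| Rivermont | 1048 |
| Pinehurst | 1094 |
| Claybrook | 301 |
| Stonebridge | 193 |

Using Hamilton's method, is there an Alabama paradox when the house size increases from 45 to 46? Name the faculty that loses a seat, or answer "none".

At 45 seats: Oakdale 2, Rivermont 17, Pinehurst 18, Claybrook 5, Stonebridge 3.
At 46 seats: Oakdale 3, Rivermont 17, Pinehurst 18, Claybrook 5, Stonebridge 3.
No faculty's allocation decreased.

none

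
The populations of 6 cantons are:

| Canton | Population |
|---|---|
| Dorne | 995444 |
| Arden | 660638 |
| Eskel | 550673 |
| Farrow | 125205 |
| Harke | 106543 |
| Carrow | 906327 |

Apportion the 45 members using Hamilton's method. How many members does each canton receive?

Dorne=13, Arden=9, Eskel=7, Farrow=2, Harke=2, Carrow=12

Total 3344830; standard divisor 3344830/45 ≈ 74329.556.
Standard quotas: Dorne 13.3923, Arden 8.8880, Eskel 7.4085, Farrow 1.6845, Harke 1.4334, Carrow 12.1934.
Lower quotas: Dorne 13, Arden 8, Eskel 7, Farrow 1, Harke 1, Carrow 12 (sum 42, leaving 3 seats).
Remainders in descending order: Arden 0.8880, Farrow 0.6845, Harke 0.4334, Eskel 0.4085, Dorne 0.3923, Carrow 0.1934.
Largest remainders: Arden, Farrow, Harke receive the extra seats.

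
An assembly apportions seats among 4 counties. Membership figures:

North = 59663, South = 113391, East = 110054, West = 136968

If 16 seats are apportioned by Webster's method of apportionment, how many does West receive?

Standard divisor 420076/16 ≈ 26254.75; standard quotas: North 2.272, South 4.319, East 4.192, West 5.217.
Rounding to the nearest integer gives 2, 4, 4, 5 = 15 seats, so the divisor must be adjusted.
With modified divisor 25050: modified quotas North 2.382, South 4.527, East 4.393, West 5.468.
Rounding to the nearest integer: North 2, South 5, East 4, West 5 (total 16).
West receives 5.

5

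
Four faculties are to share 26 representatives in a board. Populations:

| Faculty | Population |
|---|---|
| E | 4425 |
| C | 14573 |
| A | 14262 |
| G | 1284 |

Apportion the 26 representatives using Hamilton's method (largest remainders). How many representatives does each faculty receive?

E: 3, C: 11, A: 11, G: 1

Total 34544; standard divisor 34544/26 ≈ 1328.615.
Standard quotas: E 3.3305, C 10.9686, A 10.7345, G 0.9664.
Lower quotas: E 3, C 10, A 10, G 0 (sum 23, leaving 3 seats).
Remainders in descending order: C 0.9686, G 0.9664, A 0.7345, E 0.3305.
The surplus seats go to C, G, A.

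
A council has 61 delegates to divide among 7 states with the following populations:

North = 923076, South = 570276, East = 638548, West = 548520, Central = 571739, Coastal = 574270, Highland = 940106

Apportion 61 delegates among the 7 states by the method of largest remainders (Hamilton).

Total 4766535; standard divisor 4766535/61 ≈ 78139.918.
Standard quotas: North 11.8131, South 7.2981, East 8.1719, West 7.0197, Central 7.3169, Coastal 7.3493, Highland 12.0311.
Lower quotas: North 11, South 7, East 8, West 7, Central 7, Coastal 7, Highland 12 (sum 59, leaving 2 seats).
Remainders in descending order: North 0.8131, Coastal 0.3493, Central 0.3169, South 0.2981, East 0.1719, Highland 0.0311, West 0.0197.
Largest remainders: North, Coastal receive the extra seats.

North=12, South=7, East=8, West=7, Central=7, Coastal=8, Highland=12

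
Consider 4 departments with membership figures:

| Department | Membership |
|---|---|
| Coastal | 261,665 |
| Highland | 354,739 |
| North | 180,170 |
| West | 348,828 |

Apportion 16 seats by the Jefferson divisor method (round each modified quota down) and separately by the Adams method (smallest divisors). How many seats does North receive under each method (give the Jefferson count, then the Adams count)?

2 and 3

Jefferson: Coastal 4, Highland 5, North 2, West 5.
Adams: Coastal 4, Highland 5, North 3, West 4.
North gets 2 under Jefferson and 3 under Adams.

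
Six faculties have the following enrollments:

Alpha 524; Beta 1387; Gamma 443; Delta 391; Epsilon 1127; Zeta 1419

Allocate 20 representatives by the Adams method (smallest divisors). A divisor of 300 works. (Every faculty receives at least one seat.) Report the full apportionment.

With modified divisor 300: modified quotas Alpha 1.747, Beta 4.623, Gamma 1.477, Delta 1.303, Epsilon 3.757, Zeta 4.730.
Rounding up: Alpha 2, Beta 5, Gamma 2, Delta 2, Epsilon 4, Zeta 5 (total 20).

Alpha: 2, Beta: 5, Gamma: 2, Delta: 2, Epsilon: 4, Zeta: 5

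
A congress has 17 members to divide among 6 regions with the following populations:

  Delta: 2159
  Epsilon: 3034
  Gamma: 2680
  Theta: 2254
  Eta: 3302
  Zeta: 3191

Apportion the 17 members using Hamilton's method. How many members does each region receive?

Standard divisor: 16620 ÷ 17 ≈ 977.647.
Standard quotas: Delta 2.208, Epsilon 3.103, Gamma 2.741, Theta 2.306, Eta 3.377, Zeta 3.264.
Lower quotas: Delta 2, Epsilon 3, Gamma 2, Theta 2, Eta 3, Zeta 3 (sum 15, leaving 2 seats).
Remainders in descending order: Gamma 0.741, Eta 0.377, Theta 0.306, Zeta 0.264, Delta 0.208, Epsilon 0.103.
Largest remainders: Gamma, Eta receive the extra seats.

Delta 2; Epsilon 3; Gamma 3; Theta 2; Eta 4; Zeta 3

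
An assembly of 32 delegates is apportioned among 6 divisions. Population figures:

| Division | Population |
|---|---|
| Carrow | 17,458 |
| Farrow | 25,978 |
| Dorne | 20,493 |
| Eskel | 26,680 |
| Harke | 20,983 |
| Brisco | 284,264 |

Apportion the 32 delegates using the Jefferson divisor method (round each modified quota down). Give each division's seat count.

Standard divisor 395856/32 ≈ 12370.5; standard quotas: Carrow 1.411, Farrow 2.100, Dorne 1.657, Eskel 2.157, Harke 1.696, Brisco 22.979.
Rounding down gives 1, 2, 1, 2, 1, 22 = 29 seats, so the divisor must be adjusted.
With modified divisor 11200: modified quotas Carrow 1.559, Farrow 2.319, Dorne 1.830, Eskel 2.382, Harke 1.873, Brisco 25.381.
Rounding down: Carrow 1, Farrow 2, Dorne 1, Eskel 2, Harke 1, Brisco 25 (total 32).

Carrow=1, Farrow=2, Dorne=1, Eskel=2, Harke=1, Brisco=25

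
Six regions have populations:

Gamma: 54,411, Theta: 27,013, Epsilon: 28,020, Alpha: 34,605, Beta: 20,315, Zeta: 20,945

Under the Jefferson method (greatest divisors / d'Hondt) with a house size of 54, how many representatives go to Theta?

8

Standard divisor 185309/54 ≈ 3431.648; standard quotas: Gamma 15.856, Theta 7.872, Epsilon 8.165, Alpha 10.084, Beta 5.920, Zeta 6.103.
Rounding down gives 15, 7, 8, 10, 5, 6 = 51 seats, so the divisor must be adjusted.
With modified divisor 3300: modified quotas Gamma 16.488, Theta 8.186, Epsilon 8.491, Alpha 10.486, Beta 6.156, Zeta 6.347.
Rounding down: Gamma 16, Theta 8, Epsilon 8, Alpha 10, Beta 6, Zeta 6 (total 54).
Theta receives 8.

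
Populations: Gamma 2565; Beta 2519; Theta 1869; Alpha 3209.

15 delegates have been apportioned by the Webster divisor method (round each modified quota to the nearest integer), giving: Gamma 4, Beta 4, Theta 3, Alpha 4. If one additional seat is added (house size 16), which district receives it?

Alpha

Priority for the next seat is population ÷ (current seats + 0.5).
Priorities: Gamma 570.000, Beta 559.778, Theta 534.000, Alpha 713.111.
Highest priority: Alpha.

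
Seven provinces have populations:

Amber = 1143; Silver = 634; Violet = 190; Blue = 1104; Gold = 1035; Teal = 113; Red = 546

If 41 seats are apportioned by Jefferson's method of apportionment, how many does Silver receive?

Standard divisor 4765/41 ≈ 116.22; standard quotas: Amber 9.835, Silver 5.455, Violet 1.635, Blue 9.499, Gold 8.906, Teal 0.972, Red 4.698.
Rounding down gives 9, 5, 1, 9, 8, 0, 4 = 36 seats, so the divisor must be adjusted.
With modified divisor 107: modified quotas Amber 10.682, Silver 5.925, Violet 1.776, Blue 10.318, Gold 9.673, Teal 1.056, Red 5.103.
Rounding down: Amber 10, Silver 5, Violet 1, Blue 10, Gold 9, Teal 1, Red 5 (total 41).
Silver receives 5.

5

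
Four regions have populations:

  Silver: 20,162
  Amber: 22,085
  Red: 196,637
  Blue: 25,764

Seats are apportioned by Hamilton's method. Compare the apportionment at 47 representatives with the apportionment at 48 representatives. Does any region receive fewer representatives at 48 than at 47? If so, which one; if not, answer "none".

Silver

At 47 seats: Silver 4, Amber 4, Red 35, Blue 4.
At 48 seats: Silver 3, Amber 4, Red 36, Blue 5.
Silver drops from 4 to 3.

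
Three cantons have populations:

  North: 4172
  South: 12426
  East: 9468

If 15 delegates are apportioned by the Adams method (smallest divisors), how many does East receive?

Standard divisor 26066/15 ≈ 1737.733; standard quotas: North 2.401, South 7.151, East 5.448.
Rounding up gives 3, 8, 6 = 17 seats, so the divisor must be adjusted.
With modified divisor 2000: modified quotas North 2.086, South 6.213, East 4.734.
Rounding up: North 3, South 7, East 5 (total 15).
East receives 5.

5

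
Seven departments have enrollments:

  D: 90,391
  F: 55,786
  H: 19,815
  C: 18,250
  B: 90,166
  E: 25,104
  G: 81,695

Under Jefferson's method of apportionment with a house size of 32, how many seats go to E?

Standard divisor 381207/32 ≈ 11912.719; standard quotas: D 7.588, F 4.683, H 1.663, C 1.532, B 7.569, E 2.107, G 6.858.
Rounding down gives 7, 4, 1, 1, 7, 2, 6 = 28 seats, so the divisor must be adjusted.
With modified divisor 10700: modified quotas D 8.448, F 5.214, H 1.852, C 1.706, B 8.427, E 2.346, G 7.635.
Rounding down: D 8, F 5, H 1, C 1, B 8, E 2, G 7 (total 32).
E receives 2.

2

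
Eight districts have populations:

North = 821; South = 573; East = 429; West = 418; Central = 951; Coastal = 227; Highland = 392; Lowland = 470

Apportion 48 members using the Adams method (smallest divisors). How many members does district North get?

Standard divisor 4281/48 ≈ 89.188; standard quotas: North 9.205, South 6.425, East 4.810, West 4.687, Central 10.663, Coastal 2.545, Highland 4.395, Lowland 5.270.
Rounding up gives 10, 7, 5, 5, 11, 3, 5, 6 = 52 seats, so the divisor must be adjusted.
With modified divisor 97: modified quotas North 8.464, South 5.907, East 4.423, West 4.309, Central 9.804, Coastal 2.340, Highland 4.041, Lowland 4.845.
Rounding up: North 9, South 6, East 5, West 5, Central 10, Coastal 3, Highland 5, Lowland 5 (total 48).
North receives 9.

9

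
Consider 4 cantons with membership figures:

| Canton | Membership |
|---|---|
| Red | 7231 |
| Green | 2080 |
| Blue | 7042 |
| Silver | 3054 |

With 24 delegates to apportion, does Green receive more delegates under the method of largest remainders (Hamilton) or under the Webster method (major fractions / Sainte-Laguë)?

Webster

Hamilton: Red 9, Green 2, Blue 9, Silver 4.
Webster: Red 9, Green 3, Blue 8, Silver 4.
Green gets 2 under Hamilton and 3 under Webster.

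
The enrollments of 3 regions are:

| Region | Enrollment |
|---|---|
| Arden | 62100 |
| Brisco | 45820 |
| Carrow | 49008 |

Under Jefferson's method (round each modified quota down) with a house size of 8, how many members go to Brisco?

2

Standard divisor 156928/8 ≈ 19616; standard quotas: Arden 3.166, Brisco 2.336, Carrow 2.498.
Rounding down gives 3, 2, 2 = 7 seats, so the divisor must be adjusted.
With modified divisor 15900: modified quotas Arden 3.906, Brisco 2.882, Carrow 3.082.
Rounding down: Arden 3, Brisco 2, Carrow 3 (total 8).
Brisco receives 2.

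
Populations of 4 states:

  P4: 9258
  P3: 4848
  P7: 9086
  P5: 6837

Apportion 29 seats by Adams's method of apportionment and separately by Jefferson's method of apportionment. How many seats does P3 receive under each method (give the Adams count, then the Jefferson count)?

5 and 4

Adams: P4 9, P3 5, P7 8, P5 7.
Jefferson: P4 9, P3 4, P7 9, P5 7.
P3 gets 5 under Adams and 4 under Jefferson.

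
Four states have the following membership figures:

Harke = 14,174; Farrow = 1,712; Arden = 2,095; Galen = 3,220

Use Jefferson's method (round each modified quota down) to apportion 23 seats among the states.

Standard divisor 21201/23 ≈ 921.783; standard quotas: Harke 15.377, Farrow 1.857, Arden 2.273, Galen 3.493.
Rounding down gives 15, 1, 2, 3 = 21 seats, so the divisor must be adjusted.
With modified divisor 840: modified quotas Harke 16.874, Farrow 2.038, Arden 2.494, Galen 3.833.
Rounding down: Harke 16, Farrow 2, Arden 2, Galen 3 (total 23).

Harke 16; Farrow 2; Arden 2; Galen 3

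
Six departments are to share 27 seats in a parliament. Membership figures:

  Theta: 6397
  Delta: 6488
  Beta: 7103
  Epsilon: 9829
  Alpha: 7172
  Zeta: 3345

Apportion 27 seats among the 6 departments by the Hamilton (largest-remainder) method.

Total 40334; standard divisor 40334/27 ≈ 1493.852.
Standard quotas: Theta 4.2822, Delta 4.3431, Beta 4.7548, Epsilon 6.5796, Alpha 4.8010, Zeta 2.2392.
Lower quotas: Theta 4, Delta 4, Beta 4, Epsilon 6, Alpha 4, Zeta 2 (sum 24, leaving 3 seats).
Remainders in descending order: Alpha 0.8010, Beta 0.7548, Epsilon 0.5796, Delta 0.3431, Theta 0.2822, Zeta 0.2392.
Largest remainders: Alpha, Beta, Epsilon receive the extra seats.

Theta=4, Delta=4, Beta=5, Epsilon=7, Alpha=5, Zeta=2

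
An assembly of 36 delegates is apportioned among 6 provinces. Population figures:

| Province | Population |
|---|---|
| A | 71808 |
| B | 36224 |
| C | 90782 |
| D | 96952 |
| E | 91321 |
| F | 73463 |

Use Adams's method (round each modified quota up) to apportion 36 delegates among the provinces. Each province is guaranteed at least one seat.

A: 6, B: 3, C: 7, D: 7, E: 7, F: 6

Standard divisor 460550/36 ≈ 12793.056; standard quotas: A 5.613, B 2.832, C 7.096, D 7.578, E 7.138, F 5.742.
Rounding up gives 6, 3, 8, 8, 8, 6 = 39 seats, so the divisor must be adjusted.
With modified divisor 14100: modified quotas A 5.093, B 2.569, C 6.438, D 6.876, E 6.477, F 5.210.
Rounding up: A 6, B 3, C 7, D 7, E 7, F 6 (total 36).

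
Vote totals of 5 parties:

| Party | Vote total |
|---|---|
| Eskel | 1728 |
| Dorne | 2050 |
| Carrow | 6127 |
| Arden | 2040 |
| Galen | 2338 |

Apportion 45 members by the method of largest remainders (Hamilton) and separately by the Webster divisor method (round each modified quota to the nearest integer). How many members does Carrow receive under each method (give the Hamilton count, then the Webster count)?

Hamilton: Eskel 6, Dorne 7, Carrow 19, Arden 6, Galen 7.
Webster: Eskel 5, Dorne 7, Carrow 20, Arden 6, Galen 7.
Carrow gets 19 under Hamilton and 20 under Webster.

19 and 20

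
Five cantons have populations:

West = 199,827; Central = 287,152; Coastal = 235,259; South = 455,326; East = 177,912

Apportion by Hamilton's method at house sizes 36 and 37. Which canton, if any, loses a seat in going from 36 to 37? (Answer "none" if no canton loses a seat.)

At 36 seats: West 5, Central 8, Coastal 6, South 12, East 5.
At 37 seats: West 6, Central 8, Coastal 6, South 12, East 5.
No canton's allocation decreased.

none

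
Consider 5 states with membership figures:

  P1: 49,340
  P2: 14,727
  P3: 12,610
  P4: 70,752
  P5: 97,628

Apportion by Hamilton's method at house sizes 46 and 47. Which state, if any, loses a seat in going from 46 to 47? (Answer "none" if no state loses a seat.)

At 46 seats: P1 9, P2 3, P3 3, P4 13, P5 18.
At 47 seats: P1 9, P2 3, P3 2, P4 14, P5 19.
P3 drops from 3 to 2.

P3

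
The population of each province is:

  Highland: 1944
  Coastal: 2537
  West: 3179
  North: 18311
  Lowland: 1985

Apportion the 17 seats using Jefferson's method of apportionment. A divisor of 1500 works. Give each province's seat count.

With modified divisor 1500: modified quotas Highland 1.296, Coastal 1.691, West 2.119, North 12.207, Lowland 1.323.
Rounding down: Highland 1, Coastal 1, West 2, North 12, Lowland 1 (total 17).

Highland 1, Coastal 1, West 2, North 12, Lowland 1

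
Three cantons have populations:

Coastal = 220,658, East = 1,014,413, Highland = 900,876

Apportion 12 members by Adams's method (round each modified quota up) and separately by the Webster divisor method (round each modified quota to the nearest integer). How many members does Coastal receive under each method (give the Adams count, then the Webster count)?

2 and 1

Adams: Coastal 2, East 5, Highland 5.
Webster: Coastal 1, East 6, Highland 5.
Coastal gets 2 under Adams and 1 under Webster.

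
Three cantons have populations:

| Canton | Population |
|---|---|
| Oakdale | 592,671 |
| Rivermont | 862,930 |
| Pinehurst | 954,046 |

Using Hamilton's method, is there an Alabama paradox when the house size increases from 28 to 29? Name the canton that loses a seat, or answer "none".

none

At 28 seats: Oakdale 7, Rivermont 10, Pinehurst 11.
At 29 seats: Oakdale 7, Rivermont 10, Pinehurst 12.
No canton's allocation decreased.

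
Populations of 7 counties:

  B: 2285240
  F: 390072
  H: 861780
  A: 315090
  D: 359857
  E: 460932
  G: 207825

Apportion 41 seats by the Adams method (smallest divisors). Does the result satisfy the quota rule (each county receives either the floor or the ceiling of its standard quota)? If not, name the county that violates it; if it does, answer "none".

Standard quotas: B 19.197, F 3.277, H 7.239, A 2.647, D 3.023, E 3.872, G 1.746.
Adams allocation: B 18, F 4, H 7, A 3, D 3, E 4, G 2.
B has quota 19.197 (lower 19, upper 20) but receives 18 — outside the quota interval.

B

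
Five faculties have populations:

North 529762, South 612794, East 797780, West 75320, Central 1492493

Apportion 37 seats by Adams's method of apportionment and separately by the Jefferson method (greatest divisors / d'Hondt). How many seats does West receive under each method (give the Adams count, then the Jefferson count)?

Adams: North 6, South 7, East 8, West 1, Central 15.
Jefferson: North 6, South 6, East 9, West 0, Central 16.
West gets 1 under Adams and 0 under Jefferson.

1 and 0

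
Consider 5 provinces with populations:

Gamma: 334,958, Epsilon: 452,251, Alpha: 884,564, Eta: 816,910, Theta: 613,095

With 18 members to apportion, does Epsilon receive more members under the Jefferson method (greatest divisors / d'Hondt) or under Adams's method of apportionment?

Jefferson: Gamma 2, Epsilon 2, Alpha 5, Eta 5, Theta 4.
Adams: Gamma 2, Epsilon 3, Alpha 5, Eta 4, Theta 4.
Epsilon gets 2 under Jefferson and 3 under Adams.

Adams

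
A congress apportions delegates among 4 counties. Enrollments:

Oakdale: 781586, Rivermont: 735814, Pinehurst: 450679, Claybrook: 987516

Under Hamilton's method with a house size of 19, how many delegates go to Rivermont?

5

Total 2955595; standard divisor 2955595/19 ≈ 155557.632.
Standard quotas: Oakdale 5.0244, Rivermont 4.7302, Pinehurst 2.8972, Claybrook 6.3482.
Lower quotas: Oakdale 5, Rivermont 4, Pinehurst 2, Claybrook 6 (sum 17, leaving 2 seats).
Remainders in descending order: Pinehurst 0.8972, Rivermont 0.7302, Claybrook 0.3482, Oakdale 0.0244.
Largest remainders: Pinehurst, Rivermont receive the extra seats.
Rivermont receives 5.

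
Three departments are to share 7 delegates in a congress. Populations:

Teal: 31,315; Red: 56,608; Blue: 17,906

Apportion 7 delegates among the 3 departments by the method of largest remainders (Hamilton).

Teal: 2, Red: 4, Blue: 1

Total 105829; standard divisor 105829/7 ≈ 15118.429.
Standard quotas: Teal 2.0713, Red 3.7443, Blue 1.1844.
Lower quotas: Teal 2, Red 3, Blue 1 (sum 6, leaving 1 seat).
Remainders in descending order: Red 0.7443, Blue 0.1844, Teal 0.0713.
The surplus seat goes to Red.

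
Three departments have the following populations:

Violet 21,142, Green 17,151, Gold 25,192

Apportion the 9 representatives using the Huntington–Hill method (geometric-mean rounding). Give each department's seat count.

With divisor 7137: modified quotas Violet 2.962, Green 2.403, Gold 3.530.
Geometric-mean thresholds: Violet √(2·3)=2.449, Green √(2·3)=2.449, Gold √(3·4)=3.464.
Each quota rounded against its threshold gives Violet 3, Green 2, Gold 4 (total 9).

Violet 3; Green 2; Gold 4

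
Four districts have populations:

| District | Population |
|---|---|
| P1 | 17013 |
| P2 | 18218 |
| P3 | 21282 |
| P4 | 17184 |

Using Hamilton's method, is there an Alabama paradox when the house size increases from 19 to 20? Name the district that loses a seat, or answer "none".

At 19 seats: P1 4, P2 5, P3 6, P4 4.
At 20 seats: P1 4, P2 5, P3 6, P4 5.
No district's allocation decreased.

none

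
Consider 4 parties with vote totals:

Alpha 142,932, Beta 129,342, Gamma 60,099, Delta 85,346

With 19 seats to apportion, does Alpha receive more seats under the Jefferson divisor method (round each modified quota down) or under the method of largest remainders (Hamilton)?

Jefferson: Alpha 7, Beta 6, Gamma 2, Delta 4.
Hamilton: Alpha 6, Beta 6, Gamma 3, Delta 4.
Alpha gets 7 under Jefferson and 6 under Hamilton.

Jefferson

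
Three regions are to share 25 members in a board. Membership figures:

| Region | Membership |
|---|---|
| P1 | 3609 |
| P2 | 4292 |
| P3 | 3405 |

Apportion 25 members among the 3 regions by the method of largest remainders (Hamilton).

P1: 8, P2: 9, P3: 8

Total 11306; standard divisor 11306/25 ≈ 452.24.
Standard quotas: P1 7.980, P2 9.491, P3 7.529.
Lower quotas: P1 7, P2 9, P3 7 (sum 23, leaving 2 seats).
Remainders in descending order: P1 0.980, P3 0.529, P2 0.491.
The surplus seats go to P1, P3.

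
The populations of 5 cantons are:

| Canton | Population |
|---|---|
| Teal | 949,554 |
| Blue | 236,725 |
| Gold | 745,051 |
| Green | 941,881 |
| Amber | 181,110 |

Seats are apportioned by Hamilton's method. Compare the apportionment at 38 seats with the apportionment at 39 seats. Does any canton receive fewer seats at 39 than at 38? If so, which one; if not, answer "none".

At 38 seats: Teal 12, Blue 3, Gold 9, Green 12, Amber 2.
At 39 seats: Teal 12, Blue 3, Gold 10, Green 12, Amber 2.
No canton's allocation decreased.

none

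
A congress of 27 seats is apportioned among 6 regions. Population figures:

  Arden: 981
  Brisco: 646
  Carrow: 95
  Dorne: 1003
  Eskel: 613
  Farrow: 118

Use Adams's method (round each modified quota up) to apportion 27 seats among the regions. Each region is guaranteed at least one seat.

Arden 7, Brisco 5, Carrow 1, Dorne 8, Eskel 5, Farrow 1

Standard divisor 3456/27 ≈ 128; standard quotas: Arden 7.664, Brisco 5.047, Carrow 0.742, Dorne 7.836, Eskel 4.789, Farrow 0.922.
Rounding up gives 8, 6, 1, 8, 5, 1 = 29 seats, so the divisor must be adjusted.
With modified divisor 142: modified quotas Arden 6.908, Brisco 4.549, Carrow 0.669, Dorne 7.063, Eskel 4.317, Farrow 0.831.
Rounding up: Arden 7, Brisco 5, Carrow 1, Dorne 8, Eskel 5, Farrow 1 (total 27).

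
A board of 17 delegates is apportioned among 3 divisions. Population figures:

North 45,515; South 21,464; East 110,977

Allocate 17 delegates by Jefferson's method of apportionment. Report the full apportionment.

North=4, South=2, East=11

Standard divisor 177956/17 ≈ 10468; standard quotas: North 4.348, South 2.050, East 10.602.
Rounding down gives 4, 2, 10 = 16 seats, so the divisor must be adjusted.
With modified divisor 9700: modified quotas North 4.692, South 2.213, East 11.441.
Rounding down: North 4, South 2, East 11 (total 17).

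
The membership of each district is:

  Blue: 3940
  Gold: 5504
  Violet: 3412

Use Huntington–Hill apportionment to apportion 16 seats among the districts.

With divisor 806: modified quotas Blue 4.888, Gold 6.829, Violet 4.233.
Geometric-mean thresholds: Blue √(4·5)=4.472, Gold √(6·7)=6.481, Violet √(4·5)=4.472.
Each quota rounded against its threshold gives Blue 5, Gold 7, Violet 4 (total 16).

Blue: 5, Gold: 7, Violet: 4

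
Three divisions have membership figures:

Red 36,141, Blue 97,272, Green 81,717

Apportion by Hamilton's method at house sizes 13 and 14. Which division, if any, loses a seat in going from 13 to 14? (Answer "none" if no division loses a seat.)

At 13 seats: Red 2, Blue 6, Green 5.
At 14 seats: Red 3, Blue 6, Green 5.
No division's allocation decreased.

none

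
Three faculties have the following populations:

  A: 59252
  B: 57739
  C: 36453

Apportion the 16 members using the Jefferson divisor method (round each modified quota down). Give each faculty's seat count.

A 6, B 6, C 4

Standard divisor 153444/16 ≈ 9590.25; standard quotas: A 6.178, B 6.021, C 3.801.
Rounding down gives 6, 6, 3 = 15 seats, so the divisor must be adjusted.
With modified divisor 8800: modified quotas A 6.733, B 6.561, C 4.142.
Rounding down: A 6, B 6, C 4 (total 16).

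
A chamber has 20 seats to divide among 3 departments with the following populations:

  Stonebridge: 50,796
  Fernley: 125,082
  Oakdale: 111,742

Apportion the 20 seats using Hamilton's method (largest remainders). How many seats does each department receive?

Standard divisor: 287620 ÷ 20 = 14381.
Standard quotas: Stonebridge 3.5322, Fernley 8.6977, Oakdale 7.7701.
Lower quotas: Stonebridge 3, Fernley 8, Oakdale 7 (sum 18, leaving 2 seats).
Remainders in descending order: Oakdale 0.7701, Fernley 0.6977, Stonebridge 0.5322.
The surplus seats go to Oakdale, Fernley.

Stonebridge: 3, Fernley: 9, Oakdale: 8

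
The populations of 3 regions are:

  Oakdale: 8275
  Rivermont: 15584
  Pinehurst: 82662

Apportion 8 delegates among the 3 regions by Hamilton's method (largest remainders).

Total 106521; standard divisor 106521/8 ≈ 13315.125.
Standard quotas: Oakdale 0.6215, Rivermont 1.1704, Pinehurst 6.2081.
Lower quotas: Oakdale 0, Rivermont 1, Pinehurst 6 (sum 7, leaving 1 seat).
Remainders in descending order: Oakdale 0.6215, Pinehurst 0.2081, Rivermont 0.1704.
The surplus seat goes to Oakdale.

Oakdale 1, Rivermont 1, Pinehurst 6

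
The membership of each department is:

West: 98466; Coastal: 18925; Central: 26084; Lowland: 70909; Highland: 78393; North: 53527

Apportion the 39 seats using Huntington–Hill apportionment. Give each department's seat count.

With divisor 8905: modified quotas West 11.057, Coastal 2.125, Central 2.929, Lowland 7.963, Highland 8.803, North 6.011.
Geometric-mean thresholds: West √(11·12)=11.489, Coastal √(2·3)=2.449, Central √(2·3)=2.449, Lowland √(7·8)=7.483, Highland √(8·9)=8.485, North √(6·7)=6.481.
Each quota rounded against its threshold gives West 11, Coastal 2, Central 3, Lowland 8, Highland 9, North 6 (total 39).

West: 11, Coastal: 2, Central: 3, Lowland: 8, Highland: 9, North: 6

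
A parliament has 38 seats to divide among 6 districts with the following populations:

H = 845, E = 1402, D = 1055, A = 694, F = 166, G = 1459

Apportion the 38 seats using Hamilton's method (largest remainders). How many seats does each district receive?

H 6; E 9; D 7; A 5; F 1; G 10

Total 5621; standard divisor 5621/38 ≈ 147.921.
Standard quotas: H 5.713, E 9.478, D 7.132, A 4.692, F 1.122, G 9.863.
Lower quotas: H 5, E 9, D 7, A 4, F 1, G 9 (sum 35, leaving 3 seats).
Remainders in descending order: G 0.863, H 0.713, A 0.692, E 0.478, D 0.132, F 0.122.
Largest remainders: G, H, A receive the extra seats.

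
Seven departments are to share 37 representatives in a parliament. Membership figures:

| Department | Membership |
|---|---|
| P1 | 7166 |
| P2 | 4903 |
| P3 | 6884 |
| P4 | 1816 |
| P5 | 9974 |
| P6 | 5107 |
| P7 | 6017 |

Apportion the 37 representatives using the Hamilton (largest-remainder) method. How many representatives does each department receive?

P1 6; P2 4; P3 6; P4 2; P5 9; P6 5; P7 5

Standard divisor: 41867 ÷ 37 ≈ 1131.541.
Standard quotas: P1 6.3330, P2 4.3330, P3 6.0837, P4 1.6049, P5 8.8145, P6 4.5133, P7 5.3175.
Lower quotas: P1 6, P2 4, P3 6, P4 1, P5 8, P6 4, P7 5 (sum 34, leaving 3 seats).
Remainders in descending order: P5 0.8145, P4 0.6049, P6 0.5133, P2 0.3330, P1 0.3330, P7 0.3175, P3 0.0837.
Largest remainders: P5, P4, P6 receive the extra seats.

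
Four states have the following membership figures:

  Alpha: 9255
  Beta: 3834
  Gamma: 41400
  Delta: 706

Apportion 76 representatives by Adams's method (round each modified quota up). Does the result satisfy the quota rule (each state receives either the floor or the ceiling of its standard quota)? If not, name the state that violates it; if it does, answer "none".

Standard quotas: Alpha 12.744, Beta 5.279, Gamma 57.005, Delta 0.972.
Adams allocation: Alpha 13, Beta 6, Gamma 56, Delta 1.
Gamma has quota 57.005 (lower 57, upper 58) but receives 56 — outside the quota interval.

Gamma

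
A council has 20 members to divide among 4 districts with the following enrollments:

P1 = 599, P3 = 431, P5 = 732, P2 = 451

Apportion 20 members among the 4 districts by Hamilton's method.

Standard divisor: 2213 ÷ 20 ≈ 110.65.
Standard quotas: P1 5.413, P3 3.895, P5 6.615, P2 4.076.
Lower quotas: P1 5, P3 3, P5 6, P2 4 (sum 18, leaving 2 seats).
Remainders in descending order: P3 0.895, P5 0.615, P1 0.413, P2 0.076.
The surplus seats go to P3, P5.

P1: 5; P3: 4; P5: 7; P2: 4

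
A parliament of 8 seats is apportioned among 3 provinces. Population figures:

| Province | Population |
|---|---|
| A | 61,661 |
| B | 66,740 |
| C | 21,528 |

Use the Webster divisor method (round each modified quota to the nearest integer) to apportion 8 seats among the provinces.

Standard divisor 149929/8 ≈ 18741.125; standard quotas: A 3.290, B 3.561, C 1.149.
Rounding to the nearest integer gives A 3, B 4, C 1 — total 8, matching the house size, so no adjustment is needed.

A 3, B 4, C 1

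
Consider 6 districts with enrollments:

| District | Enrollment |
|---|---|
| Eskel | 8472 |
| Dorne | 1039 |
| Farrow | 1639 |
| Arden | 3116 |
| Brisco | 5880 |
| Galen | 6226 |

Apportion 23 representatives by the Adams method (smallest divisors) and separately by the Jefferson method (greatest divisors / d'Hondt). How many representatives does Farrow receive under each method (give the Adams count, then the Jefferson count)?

Adams: Eskel 7, Dorne 1, Farrow 2, Arden 3, Brisco 5, Galen 5.
Jefferson: Eskel 8, Dorne 1, Farrow 1, Arden 3, Brisco 5, Galen 5.
Farrow gets 2 under Adams and 1 under Jefferson.

2 and 1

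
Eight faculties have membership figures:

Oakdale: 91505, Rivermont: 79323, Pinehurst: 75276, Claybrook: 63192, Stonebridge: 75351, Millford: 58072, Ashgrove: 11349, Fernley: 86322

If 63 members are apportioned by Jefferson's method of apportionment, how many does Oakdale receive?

Standard divisor 540390/63 ≈ 8577.619; standard quotas: Oakdale 10.668, Rivermont 9.248, Pinehurst 8.776, Claybrook 7.367, Stonebridge 8.785, Millford 6.770, Ashgrove 1.323, Fernley 10.064.
Rounding down gives 10, 9, 8, 7, 8, 6, 1, 10 = 59 seats, so the divisor must be adjusted.
With modified divisor 8100: modified quotas Oakdale 11.297, Rivermont 9.793, Pinehurst 9.293, Claybrook 7.801, Stonebridge 9.303, Millford 7.169, Ashgrove 1.401, Fernley 10.657.
Rounding down: Oakdale 11, Rivermont 9, Pinehurst 9, Claybrook 7, Stonebridge 9, Millford 7, Ashgrove 1, Fernley 10 (total 63).
Oakdale receives 11.

11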